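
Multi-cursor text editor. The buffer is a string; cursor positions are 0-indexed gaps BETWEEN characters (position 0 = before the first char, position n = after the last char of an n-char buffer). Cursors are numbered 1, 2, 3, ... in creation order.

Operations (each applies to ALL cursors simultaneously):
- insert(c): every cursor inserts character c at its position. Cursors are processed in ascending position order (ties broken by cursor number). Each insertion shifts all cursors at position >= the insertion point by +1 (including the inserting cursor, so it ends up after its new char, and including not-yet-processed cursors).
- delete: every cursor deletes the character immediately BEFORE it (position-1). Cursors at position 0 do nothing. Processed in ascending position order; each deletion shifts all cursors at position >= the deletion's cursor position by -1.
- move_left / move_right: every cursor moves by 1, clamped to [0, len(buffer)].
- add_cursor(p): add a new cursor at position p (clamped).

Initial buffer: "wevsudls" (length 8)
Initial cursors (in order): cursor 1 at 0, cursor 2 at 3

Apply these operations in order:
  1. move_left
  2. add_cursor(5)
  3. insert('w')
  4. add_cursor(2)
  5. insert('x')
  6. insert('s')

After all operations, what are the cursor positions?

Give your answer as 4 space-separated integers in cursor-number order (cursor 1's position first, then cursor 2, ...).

After op 1 (move_left): buffer="wevsudls" (len 8), cursors c1@0 c2@2, authorship ........
After op 2 (add_cursor(5)): buffer="wevsudls" (len 8), cursors c1@0 c2@2 c3@5, authorship ........
After op 3 (insert('w')): buffer="wwewvsuwdls" (len 11), cursors c1@1 c2@4 c3@8, authorship 1..2...3...
After op 4 (add_cursor(2)): buffer="wwewvsuwdls" (len 11), cursors c1@1 c4@2 c2@4 c3@8, authorship 1..2...3...
After op 5 (insert('x')): buffer="wxwxewxvsuwxdls" (len 15), cursors c1@2 c4@4 c2@7 c3@12, authorship 11.4.22...33...
After op 6 (insert('s')): buffer="wxswxsewxsvsuwxsdls" (len 19), cursors c1@3 c4@6 c2@10 c3@16, authorship 111.44.222...333...

Answer: 3 10 16 6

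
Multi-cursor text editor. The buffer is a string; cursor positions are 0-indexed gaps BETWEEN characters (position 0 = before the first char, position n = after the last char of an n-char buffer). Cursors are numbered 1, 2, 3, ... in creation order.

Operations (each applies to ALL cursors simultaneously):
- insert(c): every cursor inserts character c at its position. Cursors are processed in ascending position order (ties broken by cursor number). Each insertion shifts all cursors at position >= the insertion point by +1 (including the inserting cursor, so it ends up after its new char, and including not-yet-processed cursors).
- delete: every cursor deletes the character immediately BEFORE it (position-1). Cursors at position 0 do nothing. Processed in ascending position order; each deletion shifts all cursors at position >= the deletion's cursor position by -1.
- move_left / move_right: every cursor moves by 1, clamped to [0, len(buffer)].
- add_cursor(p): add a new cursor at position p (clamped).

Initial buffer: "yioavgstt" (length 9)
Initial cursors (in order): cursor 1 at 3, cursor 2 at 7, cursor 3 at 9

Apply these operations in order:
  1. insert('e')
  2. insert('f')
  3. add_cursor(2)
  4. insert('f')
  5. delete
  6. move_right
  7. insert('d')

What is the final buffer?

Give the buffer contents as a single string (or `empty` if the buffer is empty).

After op 1 (insert('e')): buffer="yioeavgsette" (len 12), cursors c1@4 c2@9 c3@12, authorship ...1....2..3
After op 2 (insert('f')): buffer="yioefavgsefttef" (len 15), cursors c1@5 c2@11 c3@15, authorship ...11....22..33
After op 3 (add_cursor(2)): buffer="yioefavgsefttef" (len 15), cursors c4@2 c1@5 c2@11 c3@15, authorship ...11....22..33
After op 4 (insert('f')): buffer="yifoeffavgsefftteff" (len 19), cursors c4@3 c1@7 c2@14 c3@19, authorship ..4.111....222..333
After op 5 (delete): buffer="yioefavgsefttef" (len 15), cursors c4@2 c1@5 c2@11 c3@15, authorship ...11....22..33
After op 6 (move_right): buffer="yioefavgsefttef" (len 15), cursors c4@3 c1@6 c2@12 c3@15, authorship ...11....22..33
After op 7 (insert('d')): buffer="yiodefadvgseftdtefd" (len 19), cursors c4@4 c1@8 c2@15 c3@19, authorship ...411.1...22.2.333

Answer: yiodefadvgseftdtefd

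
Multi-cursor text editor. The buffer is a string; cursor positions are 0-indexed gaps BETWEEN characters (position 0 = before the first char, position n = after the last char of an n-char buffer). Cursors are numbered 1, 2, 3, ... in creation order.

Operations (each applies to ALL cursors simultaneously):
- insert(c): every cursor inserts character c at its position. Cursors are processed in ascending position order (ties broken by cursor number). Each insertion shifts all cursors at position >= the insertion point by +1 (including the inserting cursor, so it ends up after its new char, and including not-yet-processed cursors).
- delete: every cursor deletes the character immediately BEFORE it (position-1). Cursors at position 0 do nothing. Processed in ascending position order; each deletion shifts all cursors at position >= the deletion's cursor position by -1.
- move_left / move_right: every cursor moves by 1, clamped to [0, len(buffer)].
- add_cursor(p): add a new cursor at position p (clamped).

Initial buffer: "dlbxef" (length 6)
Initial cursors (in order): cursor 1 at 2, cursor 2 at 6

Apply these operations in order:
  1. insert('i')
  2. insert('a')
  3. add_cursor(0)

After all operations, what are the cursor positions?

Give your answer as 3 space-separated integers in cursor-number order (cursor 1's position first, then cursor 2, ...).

After op 1 (insert('i')): buffer="dlibxefi" (len 8), cursors c1@3 c2@8, authorship ..1....2
After op 2 (insert('a')): buffer="dliabxefia" (len 10), cursors c1@4 c2@10, authorship ..11....22
After op 3 (add_cursor(0)): buffer="dliabxefia" (len 10), cursors c3@0 c1@4 c2@10, authorship ..11....22

Answer: 4 10 0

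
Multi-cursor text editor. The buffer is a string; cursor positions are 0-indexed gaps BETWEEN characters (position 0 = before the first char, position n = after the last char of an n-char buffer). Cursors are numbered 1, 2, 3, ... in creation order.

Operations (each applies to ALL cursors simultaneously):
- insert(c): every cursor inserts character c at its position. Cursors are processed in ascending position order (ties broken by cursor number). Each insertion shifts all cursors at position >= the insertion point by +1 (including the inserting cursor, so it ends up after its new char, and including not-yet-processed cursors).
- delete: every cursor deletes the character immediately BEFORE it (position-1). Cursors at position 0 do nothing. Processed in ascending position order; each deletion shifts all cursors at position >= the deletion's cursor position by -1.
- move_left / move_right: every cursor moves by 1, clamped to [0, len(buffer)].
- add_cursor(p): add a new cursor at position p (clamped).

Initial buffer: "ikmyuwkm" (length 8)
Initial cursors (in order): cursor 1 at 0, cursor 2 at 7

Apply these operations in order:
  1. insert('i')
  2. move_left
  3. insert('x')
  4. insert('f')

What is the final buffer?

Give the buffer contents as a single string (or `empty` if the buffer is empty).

Answer: xfiikmyuwkxfim

Derivation:
After op 1 (insert('i')): buffer="iikmyuwkim" (len 10), cursors c1@1 c2@9, authorship 1.......2.
After op 2 (move_left): buffer="iikmyuwkim" (len 10), cursors c1@0 c2@8, authorship 1.......2.
After op 3 (insert('x')): buffer="xiikmyuwkxim" (len 12), cursors c1@1 c2@10, authorship 11.......22.
After op 4 (insert('f')): buffer="xfiikmyuwkxfim" (len 14), cursors c1@2 c2@12, authorship 111.......222.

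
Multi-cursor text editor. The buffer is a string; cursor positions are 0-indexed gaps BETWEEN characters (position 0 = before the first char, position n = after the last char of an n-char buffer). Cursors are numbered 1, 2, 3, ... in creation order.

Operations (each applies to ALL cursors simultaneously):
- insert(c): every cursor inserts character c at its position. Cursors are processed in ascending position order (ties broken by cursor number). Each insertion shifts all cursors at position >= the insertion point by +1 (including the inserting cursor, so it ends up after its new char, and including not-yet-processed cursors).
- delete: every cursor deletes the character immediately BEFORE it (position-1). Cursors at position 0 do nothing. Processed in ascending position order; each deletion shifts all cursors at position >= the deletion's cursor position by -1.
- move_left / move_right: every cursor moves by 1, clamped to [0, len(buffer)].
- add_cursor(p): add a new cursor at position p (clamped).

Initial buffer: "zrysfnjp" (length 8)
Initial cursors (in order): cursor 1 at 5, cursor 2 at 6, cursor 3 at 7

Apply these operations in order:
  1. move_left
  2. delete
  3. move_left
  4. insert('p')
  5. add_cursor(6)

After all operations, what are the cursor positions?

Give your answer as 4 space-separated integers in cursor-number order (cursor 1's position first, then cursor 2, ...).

Answer: 5 5 5 6

Derivation:
After op 1 (move_left): buffer="zrysfnjp" (len 8), cursors c1@4 c2@5 c3@6, authorship ........
After op 2 (delete): buffer="zryjp" (len 5), cursors c1@3 c2@3 c3@3, authorship .....
After op 3 (move_left): buffer="zryjp" (len 5), cursors c1@2 c2@2 c3@2, authorship .....
After op 4 (insert('p')): buffer="zrpppyjp" (len 8), cursors c1@5 c2@5 c3@5, authorship ..123...
After op 5 (add_cursor(6)): buffer="zrpppyjp" (len 8), cursors c1@5 c2@5 c3@5 c4@6, authorship ..123...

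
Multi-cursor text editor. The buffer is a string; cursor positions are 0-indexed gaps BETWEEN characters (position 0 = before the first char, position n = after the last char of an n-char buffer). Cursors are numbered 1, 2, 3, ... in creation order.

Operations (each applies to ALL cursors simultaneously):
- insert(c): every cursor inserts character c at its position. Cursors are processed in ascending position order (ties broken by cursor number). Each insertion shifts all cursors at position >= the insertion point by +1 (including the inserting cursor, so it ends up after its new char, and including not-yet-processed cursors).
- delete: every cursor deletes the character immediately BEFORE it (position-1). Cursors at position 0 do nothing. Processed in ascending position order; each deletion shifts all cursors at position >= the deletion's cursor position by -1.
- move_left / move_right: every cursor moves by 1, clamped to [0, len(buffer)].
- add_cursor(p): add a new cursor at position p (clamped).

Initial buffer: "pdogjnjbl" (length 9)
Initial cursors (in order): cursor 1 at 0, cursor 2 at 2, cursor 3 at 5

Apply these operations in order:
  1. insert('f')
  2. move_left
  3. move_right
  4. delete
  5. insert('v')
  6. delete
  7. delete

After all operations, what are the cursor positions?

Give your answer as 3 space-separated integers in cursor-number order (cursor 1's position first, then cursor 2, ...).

Answer: 0 1 3

Derivation:
After op 1 (insert('f')): buffer="fpdfogjfnjbl" (len 12), cursors c1@1 c2@4 c3@8, authorship 1..2...3....
After op 2 (move_left): buffer="fpdfogjfnjbl" (len 12), cursors c1@0 c2@3 c3@7, authorship 1..2...3....
After op 3 (move_right): buffer="fpdfogjfnjbl" (len 12), cursors c1@1 c2@4 c3@8, authorship 1..2...3....
After op 4 (delete): buffer="pdogjnjbl" (len 9), cursors c1@0 c2@2 c3@5, authorship .........
After op 5 (insert('v')): buffer="vpdvogjvnjbl" (len 12), cursors c1@1 c2@4 c3@8, authorship 1..2...3....
After op 6 (delete): buffer="pdogjnjbl" (len 9), cursors c1@0 c2@2 c3@5, authorship .........
After op 7 (delete): buffer="pognjbl" (len 7), cursors c1@0 c2@1 c3@3, authorship .......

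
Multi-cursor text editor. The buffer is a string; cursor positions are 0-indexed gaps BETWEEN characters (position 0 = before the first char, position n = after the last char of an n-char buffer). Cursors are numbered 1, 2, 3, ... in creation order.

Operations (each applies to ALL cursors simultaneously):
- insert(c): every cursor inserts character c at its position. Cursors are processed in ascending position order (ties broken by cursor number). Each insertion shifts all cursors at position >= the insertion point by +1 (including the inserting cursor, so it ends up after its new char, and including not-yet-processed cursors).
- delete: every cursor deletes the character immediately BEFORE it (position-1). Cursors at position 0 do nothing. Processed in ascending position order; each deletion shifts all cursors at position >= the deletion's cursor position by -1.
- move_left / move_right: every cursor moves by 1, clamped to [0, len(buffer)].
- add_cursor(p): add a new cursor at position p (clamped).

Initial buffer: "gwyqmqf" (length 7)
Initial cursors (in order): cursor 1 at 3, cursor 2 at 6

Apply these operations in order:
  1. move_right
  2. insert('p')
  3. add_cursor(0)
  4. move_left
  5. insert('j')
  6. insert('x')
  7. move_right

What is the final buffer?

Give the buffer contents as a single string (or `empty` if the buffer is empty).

After op 1 (move_right): buffer="gwyqmqf" (len 7), cursors c1@4 c2@7, authorship .......
After op 2 (insert('p')): buffer="gwyqpmqfp" (len 9), cursors c1@5 c2@9, authorship ....1...2
After op 3 (add_cursor(0)): buffer="gwyqpmqfp" (len 9), cursors c3@0 c1@5 c2@9, authorship ....1...2
After op 4 (move_left): buffer="gwyqpmqfp" (len 9), cursors c3@0 c1@4 c2@8, authorship ....1...2
After op 5 (insert('j')): buffer="jgwyqjpmqfjp" (len 12), cursors c3@1 c1@6 c2@11, authorship 3....11...22
After op 6 (insert('x')): buffer="jxgwyqjxpmqfjxp" (len 15), cursors c3@2 c1@8 c2@14, authorship 33....111...222
After op 7 (move_right): buffer="jxgwyqjxpmqfjxp" (len 15), cursors c3@3 c1@9 c2@15, authorship 33....111...222

Answer: jxgwyqjxpmqfjxp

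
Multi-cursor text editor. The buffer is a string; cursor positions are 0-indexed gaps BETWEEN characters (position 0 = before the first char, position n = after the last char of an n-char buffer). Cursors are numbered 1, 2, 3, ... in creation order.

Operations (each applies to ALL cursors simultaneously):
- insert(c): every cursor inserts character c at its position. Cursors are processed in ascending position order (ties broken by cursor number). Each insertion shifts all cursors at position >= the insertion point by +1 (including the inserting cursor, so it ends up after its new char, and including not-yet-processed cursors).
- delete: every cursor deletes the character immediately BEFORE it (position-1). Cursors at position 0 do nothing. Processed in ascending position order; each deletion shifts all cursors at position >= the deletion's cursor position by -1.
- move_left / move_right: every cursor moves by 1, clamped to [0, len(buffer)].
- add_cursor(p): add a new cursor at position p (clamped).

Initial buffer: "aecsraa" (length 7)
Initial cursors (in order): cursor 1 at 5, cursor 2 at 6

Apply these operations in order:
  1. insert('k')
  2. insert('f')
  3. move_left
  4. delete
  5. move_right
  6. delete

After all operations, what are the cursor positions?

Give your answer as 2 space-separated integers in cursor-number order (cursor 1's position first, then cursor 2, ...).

After op 1 (insert('k')): buffer="aecsrkaka" (len 9), cursors c1@6 c2@8, authorship .....1.2.
After op 2 (insert('f')): buffer="aecsrkfakfa" (len 11), cursors c1@7 c2@10, authorship .....11.22.
After op 3 (move_left): buffer="aecsrkfakfa" (len 11), cursors c1@6 c2@9, authorship .....11.22.
After op 4 (delete): buffer="aecsrfafa" (len 9), cursors c1@5 c2@7, authorship .....1.2.
After op 5 (move_right): buffer="aecsrfafa" (len 9), cursors c1@6 c2@8, authorship .....1.2.
After op 6 (delete): buffer="aecsraa" (len 7), cursors c1@5 c2@6, authorship .......

Answer: 5 6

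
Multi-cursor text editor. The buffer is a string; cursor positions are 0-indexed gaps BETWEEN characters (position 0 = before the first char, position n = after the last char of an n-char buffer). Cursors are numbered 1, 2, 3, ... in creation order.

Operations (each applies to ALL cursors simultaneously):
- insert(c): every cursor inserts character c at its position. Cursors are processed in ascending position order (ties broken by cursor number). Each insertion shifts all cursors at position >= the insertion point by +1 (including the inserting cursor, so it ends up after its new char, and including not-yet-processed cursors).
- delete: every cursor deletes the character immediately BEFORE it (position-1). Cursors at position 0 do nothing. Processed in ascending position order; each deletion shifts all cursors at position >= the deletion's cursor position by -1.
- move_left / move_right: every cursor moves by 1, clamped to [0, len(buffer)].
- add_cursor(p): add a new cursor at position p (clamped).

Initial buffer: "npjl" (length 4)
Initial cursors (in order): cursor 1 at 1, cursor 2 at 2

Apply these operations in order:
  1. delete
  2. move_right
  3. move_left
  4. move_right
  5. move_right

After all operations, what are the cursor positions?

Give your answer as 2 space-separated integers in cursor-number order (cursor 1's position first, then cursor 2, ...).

After op 1 (delete): buffer="jl" (len 2), cursors c1@0 c2@0, authorship ..
After op 2 (move_right): buffer="jl" (len 2), cursors c1@1 c2@1, authorship ..
After op 3 (move_left): buffer="jl" (len 2), cursors c1@0 c2@0, authorship ..
After op 4 (move_right): buffer="jl" (len 2), cursors c1@1 c2@1, authorship ..
After op 5 (move_right): buffer="jl" (len 2), cursors c1@2 c2@2, authorship ..

Answer: 2 2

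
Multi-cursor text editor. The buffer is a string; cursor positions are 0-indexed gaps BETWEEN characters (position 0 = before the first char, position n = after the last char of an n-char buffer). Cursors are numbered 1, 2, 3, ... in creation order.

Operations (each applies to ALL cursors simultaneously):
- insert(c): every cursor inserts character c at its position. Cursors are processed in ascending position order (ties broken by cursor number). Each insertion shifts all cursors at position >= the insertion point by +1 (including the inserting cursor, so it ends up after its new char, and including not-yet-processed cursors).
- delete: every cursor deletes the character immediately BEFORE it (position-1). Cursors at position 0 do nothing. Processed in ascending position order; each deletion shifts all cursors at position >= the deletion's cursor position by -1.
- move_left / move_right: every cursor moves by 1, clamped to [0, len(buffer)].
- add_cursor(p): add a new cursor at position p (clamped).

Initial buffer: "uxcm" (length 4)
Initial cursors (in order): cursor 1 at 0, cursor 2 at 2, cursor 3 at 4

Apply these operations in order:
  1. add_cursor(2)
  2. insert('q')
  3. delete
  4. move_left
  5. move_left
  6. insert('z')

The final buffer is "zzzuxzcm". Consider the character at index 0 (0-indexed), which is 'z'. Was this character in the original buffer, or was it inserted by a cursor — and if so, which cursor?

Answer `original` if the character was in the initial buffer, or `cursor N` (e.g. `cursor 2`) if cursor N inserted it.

Answer: cursor 1

Derivation:
After op 1 (add_cursor(2)): buffer="uxcm" (len 4), cursors c1@0 c2@2 c4@2 c3@4, authorship ....
After op 2 (insert('q')): buffer="quxqqcmq" (len 8), cursors c1@1 c2@5 c4@5 c3@8, authorship 1..24..3
After op 3 (delete): buffer="uxcm" (len 4), cursors c1@0 c2@2 c4@2 c3@4, authorship ....
After op 4 (move_left): buffer="uxcm" (len 4), cursors c1@0 c2@1 c4@1 c3@3, authorship ....
After op 5 (move_left): buffer="uxcm" (len 4), cursors c1@0 c2@0 c4@0 c3@2, authorship ....
After op 6 (insert('z')): buffer="zzzuxzcm" (len 8), cursors c1@3 c2@3 c4@3 c3@6, authorship 124..3..
Authorship (.=original, N=cursor N): 1 2 4 . . 3 . .
Index 0: author = 1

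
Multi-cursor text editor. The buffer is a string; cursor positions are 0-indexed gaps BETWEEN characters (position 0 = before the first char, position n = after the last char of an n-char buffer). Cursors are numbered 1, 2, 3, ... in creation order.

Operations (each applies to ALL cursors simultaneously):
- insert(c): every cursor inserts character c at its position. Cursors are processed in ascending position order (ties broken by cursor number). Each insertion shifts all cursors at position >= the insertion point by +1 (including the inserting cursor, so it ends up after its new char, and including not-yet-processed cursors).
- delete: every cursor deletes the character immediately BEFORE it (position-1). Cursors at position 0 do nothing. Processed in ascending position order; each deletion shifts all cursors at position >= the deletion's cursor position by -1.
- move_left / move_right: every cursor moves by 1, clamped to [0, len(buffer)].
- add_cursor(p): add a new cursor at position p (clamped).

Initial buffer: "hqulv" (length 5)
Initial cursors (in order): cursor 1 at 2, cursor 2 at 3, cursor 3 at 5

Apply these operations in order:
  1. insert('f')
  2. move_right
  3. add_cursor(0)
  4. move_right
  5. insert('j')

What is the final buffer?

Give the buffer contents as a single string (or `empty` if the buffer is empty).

After op 1 (insert('f')): buffer="hqfuflvf" (len 8), cursors c1@3 c2@5 c3@8, authorship ..1.2..3
After op 2 (move_right): buffer="hqfuflvf" (len 8), cursors c1@4 c2@6 c3@8, authorship ..1.2..3
After op 3 (add_cursor(0)): buffer="hqfuflvf" (len 8), cursors c4@0 c1@4 c2@6 c3@8, authorship ..1.2..3
After op 4 (move_right): buffer="hqfuflvf" (len 8), cursors c4@1 c1@5 c2@7 c3@8, authorship ..1.2..3
After op 5 (insert('j')): buffer="hjqfufjlvjfj" (len 12), cursors c4@2 c1@7 c2@10 c3@12, authorship .4.1.21..233

Answer: hjqfufjlvjfj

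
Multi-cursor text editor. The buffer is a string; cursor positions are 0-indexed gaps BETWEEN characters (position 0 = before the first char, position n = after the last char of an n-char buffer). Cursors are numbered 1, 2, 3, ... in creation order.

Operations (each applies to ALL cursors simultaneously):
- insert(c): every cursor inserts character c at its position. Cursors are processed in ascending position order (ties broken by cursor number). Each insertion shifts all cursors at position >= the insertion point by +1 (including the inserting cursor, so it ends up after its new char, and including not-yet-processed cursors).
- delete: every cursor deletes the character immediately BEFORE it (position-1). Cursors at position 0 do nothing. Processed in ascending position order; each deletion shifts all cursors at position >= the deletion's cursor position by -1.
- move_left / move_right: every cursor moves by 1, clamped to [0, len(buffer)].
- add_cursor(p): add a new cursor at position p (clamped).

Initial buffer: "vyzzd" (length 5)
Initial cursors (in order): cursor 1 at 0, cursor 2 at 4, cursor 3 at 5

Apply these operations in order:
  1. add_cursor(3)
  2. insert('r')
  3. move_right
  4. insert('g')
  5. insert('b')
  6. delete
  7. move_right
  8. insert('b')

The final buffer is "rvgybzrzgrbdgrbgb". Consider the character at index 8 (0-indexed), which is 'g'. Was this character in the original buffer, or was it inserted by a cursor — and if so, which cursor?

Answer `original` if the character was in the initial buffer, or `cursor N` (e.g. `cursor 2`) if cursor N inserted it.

After op 1 (add_cursor(3)): buffer="vyzzd" (len 5), cursors c1@0 c4@3 c2@4 c3@5, authorship .....
After op 2 (insert('r')): buffer="rvyzrzrdr" (len 9), cursors c1@1 c4@5 c2@7 c3@9, authorship 1...4.2.3
After op 3 (move_right): buffer="rvyzrzrdr" (len 9), cursors c1@2 c4@6 c2@8 c3@9, authorship 1...4.2.3
After op 4 (insert('g')): buffer="rvgyzrzgrdgrg" (len 13), cursors c1@3 c4@8 c2@11 c3@13, authorship 1.1..4.42.233
After op 5 (insert('b')): buffer="rvgbyzrzgbrdgbrgb" (len 17), cursors c1@4 c4@10 c2@14 c3@17, authorship 1.11..4.442.22333
After op 6 (delete): buffer="rvgyzrzgrdgrg" (len 13), cursors c1@3 c4@8 c2@11 c3@13, authorship 1.1..4.42.233
After op 7 (move_right): buffer="rvgyzrzgrdgrg" (len 13), cursors c1@4 c4@9 c2@12 c3@13, authorship 1.1..4.42.233
After op 8 (insert('b')): buffer="rvgybzrzgrbdgrbgb" (len 17), cursors c1@5 c4@11 c2@15 c3@17, authorship 1.1.1.4.424.23233
Authorship (.=original, N=cursor N): 1 . 1 . 1 . 4 . 4 2 4 . 2 3 2 3 3
Index 8: author = 4

Answer: cursor 4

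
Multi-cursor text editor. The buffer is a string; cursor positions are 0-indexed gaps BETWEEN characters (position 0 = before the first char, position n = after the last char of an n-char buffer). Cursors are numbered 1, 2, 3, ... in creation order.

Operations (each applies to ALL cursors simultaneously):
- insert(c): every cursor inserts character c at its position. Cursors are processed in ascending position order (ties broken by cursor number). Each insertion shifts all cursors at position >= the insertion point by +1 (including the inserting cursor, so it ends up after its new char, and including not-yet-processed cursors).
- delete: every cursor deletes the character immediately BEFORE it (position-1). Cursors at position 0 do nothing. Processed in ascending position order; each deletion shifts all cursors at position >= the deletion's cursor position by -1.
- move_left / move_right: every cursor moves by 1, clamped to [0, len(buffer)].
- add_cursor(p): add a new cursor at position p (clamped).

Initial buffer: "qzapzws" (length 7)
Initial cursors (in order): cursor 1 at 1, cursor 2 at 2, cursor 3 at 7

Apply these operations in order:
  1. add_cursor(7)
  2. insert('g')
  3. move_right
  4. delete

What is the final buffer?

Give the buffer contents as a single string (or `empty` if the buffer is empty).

Answer: qggpzws

Derivation:
After op 1 (add_cursor(7)): buffer="qzapzws" (len 7), cursors c1@1 c2@2 c3@7 c4@7, authorship .......
After op 2 (insert('g')): buffer="qgzgapzwsgg" (len 11), cursors c1@2 c2@4 c3@11 c4@11, authorship .1.2.....34
After op 3 (move_right): buffer="qgzgapzwsgg" (len 11), cursors c1@3 c2@5 c3@11 c4@11, authorship .1.2.....34
After op 4 (delete): buffer="qggpzws" (len 7), cursors c1@2 c2@3 c3@7 c4@7, authorship .12....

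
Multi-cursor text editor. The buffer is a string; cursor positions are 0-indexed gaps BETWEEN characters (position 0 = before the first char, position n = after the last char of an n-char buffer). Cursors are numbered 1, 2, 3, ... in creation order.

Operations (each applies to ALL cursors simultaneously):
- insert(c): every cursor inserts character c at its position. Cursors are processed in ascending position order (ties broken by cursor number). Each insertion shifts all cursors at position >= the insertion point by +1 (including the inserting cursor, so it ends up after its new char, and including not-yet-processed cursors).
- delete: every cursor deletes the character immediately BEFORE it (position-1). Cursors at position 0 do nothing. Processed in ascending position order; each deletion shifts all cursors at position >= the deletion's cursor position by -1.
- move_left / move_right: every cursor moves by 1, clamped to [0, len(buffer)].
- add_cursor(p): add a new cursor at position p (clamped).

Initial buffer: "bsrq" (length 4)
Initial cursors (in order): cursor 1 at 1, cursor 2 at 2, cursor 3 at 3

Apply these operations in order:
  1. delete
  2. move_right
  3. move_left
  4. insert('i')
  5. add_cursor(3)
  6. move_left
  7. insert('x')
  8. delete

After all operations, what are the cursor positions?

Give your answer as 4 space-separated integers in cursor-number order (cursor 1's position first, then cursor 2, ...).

Answer: 2 2 2 2

Derivation:
After op 1 (delete): buffer="q" (len 1), cursors c1@0 c2@0 c3@0, authorship .
After op 2 (move_right): buffer="q" (len 1), cursors c1@1 c2@1 c3@1, authorship .
After op 3 (move_left): buffer="q" (len 1), cursors c1@0 c2@0 c3@0, authorship .
After op 4 (insert('i')): buffer="iiiq" (len 4), cursors c1@3 c2@3 c3@3, authorship 123.
After op 5 (add_cursor(3)): buffer="iiiq" (len 4), cursors c1@3 c2@3 c3@3 c4@3, authorship 123.
After op 6 (move_left): buffer="iiiq" (len 4), cursors c1@2 c2@2 c3@2 c4@2, authorship 123.
After op 7 (insert('x')): buffer="iixxxxiq" (len 8), cursors c1@6 c2@6 c3@6 c4@6, authorship 1212343.
After op 8 (delete): buffer="iiiq" (len 4), cursors c1@2 c2@2 c3@2 c4@2, authorship 123.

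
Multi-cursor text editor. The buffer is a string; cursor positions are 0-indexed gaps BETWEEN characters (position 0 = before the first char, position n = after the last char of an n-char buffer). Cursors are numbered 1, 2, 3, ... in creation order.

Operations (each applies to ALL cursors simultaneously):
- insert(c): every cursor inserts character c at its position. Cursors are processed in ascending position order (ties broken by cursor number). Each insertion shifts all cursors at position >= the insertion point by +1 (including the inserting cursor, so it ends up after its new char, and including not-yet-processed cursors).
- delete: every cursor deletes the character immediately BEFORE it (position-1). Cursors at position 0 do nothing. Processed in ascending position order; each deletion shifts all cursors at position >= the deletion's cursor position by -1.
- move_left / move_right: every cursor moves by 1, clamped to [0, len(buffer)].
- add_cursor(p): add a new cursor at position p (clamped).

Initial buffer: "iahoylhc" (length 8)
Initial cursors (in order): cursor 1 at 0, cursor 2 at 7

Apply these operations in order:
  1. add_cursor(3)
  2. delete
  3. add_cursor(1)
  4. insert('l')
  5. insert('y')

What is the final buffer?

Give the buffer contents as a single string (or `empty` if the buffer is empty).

After op 1 (add_cursor(3)): buffer="iahoylhc" (len 8), cursors c1@0 c3@3 c2@7, authorship ........
After op 2 (delete): buffer="iaoylc" (len 6), cursors c1@0 c3@2 c2@5, authorship ......
After op 3 (add_cursor(1)): buffer="iaoylc" (len 6), cursors c1@0 c4@1 c3@2 c2@5, authorship ......
After op 4 (insert('l')): buffer="lilaloyllc" (len 10), cursors c1@1 c4@3 c3@5 c2@9, authorship 1.4.3...2.
After op 5 (insert('y')): buffer="lyilyalyoyllyc" (len 14), cursors c1@2 c4@5 c3@8 c2@13, authorship 11.44.33...22.

Answer: lyilyalyoyllyc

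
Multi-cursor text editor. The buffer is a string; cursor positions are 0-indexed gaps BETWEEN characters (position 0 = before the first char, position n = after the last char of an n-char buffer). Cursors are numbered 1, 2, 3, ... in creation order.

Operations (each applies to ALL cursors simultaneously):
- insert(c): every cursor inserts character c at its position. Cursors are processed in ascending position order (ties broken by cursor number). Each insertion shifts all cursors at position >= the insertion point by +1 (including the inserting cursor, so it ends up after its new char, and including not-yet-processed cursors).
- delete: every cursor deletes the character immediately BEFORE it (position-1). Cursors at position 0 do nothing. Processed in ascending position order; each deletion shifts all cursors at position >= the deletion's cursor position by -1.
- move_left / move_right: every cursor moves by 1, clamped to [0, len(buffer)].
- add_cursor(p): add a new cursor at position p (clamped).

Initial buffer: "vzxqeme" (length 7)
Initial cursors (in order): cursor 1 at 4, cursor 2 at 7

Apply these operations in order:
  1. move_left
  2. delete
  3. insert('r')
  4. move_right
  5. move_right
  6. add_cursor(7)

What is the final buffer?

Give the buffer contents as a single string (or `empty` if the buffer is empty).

After op 1 (move_left): buffer="vzxqeme" (len 7), cursors c1@3 c2@6, authorship .......
After op 2 (delete): buffer="vzqee" (len 5), cursors c1@2 c2@4, authorship .....
After op 3 (insert('r')): buffer="vzrqere" (len 7), cursors c1@3 c2@6, authorship ..1..2.
After op 4 (move_right): buffer="vzrqere" (len 7), cursors c1@4 c2@7, authorship ..1..2.
After op 5 (move_right): buffer="vzrqere" (len 7), cursors c1@5 c2@7, authorship ..1..2.
After op 6 (add_cursor(7)): buffer="vzrqere" (len 7), cursors c1@5 c2@7 c3@7, authorship ..1..2.

Answer: vzrqere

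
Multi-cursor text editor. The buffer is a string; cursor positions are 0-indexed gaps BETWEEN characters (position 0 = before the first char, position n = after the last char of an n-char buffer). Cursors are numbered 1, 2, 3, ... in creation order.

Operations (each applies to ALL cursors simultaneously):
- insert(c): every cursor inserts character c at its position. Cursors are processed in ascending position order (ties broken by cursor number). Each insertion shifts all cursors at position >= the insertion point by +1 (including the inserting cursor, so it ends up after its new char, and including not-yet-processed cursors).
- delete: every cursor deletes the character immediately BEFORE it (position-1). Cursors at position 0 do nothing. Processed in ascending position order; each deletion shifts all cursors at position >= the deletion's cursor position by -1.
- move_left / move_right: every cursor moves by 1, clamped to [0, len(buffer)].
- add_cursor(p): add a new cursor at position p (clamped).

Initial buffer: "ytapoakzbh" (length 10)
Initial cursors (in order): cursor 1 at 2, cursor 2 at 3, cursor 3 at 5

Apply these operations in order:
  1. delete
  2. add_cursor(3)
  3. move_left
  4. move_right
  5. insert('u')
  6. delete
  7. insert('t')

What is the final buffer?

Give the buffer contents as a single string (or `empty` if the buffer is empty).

Answer: yttptatkzbh

Derivation:
After op 1 (delete): buffer="ypakzbh" (len 7), cursors c1@1 c2@1 c3@2, authorship .......
After op 2 (add_cursor(3)): buffer="ypakzbh" (len 7), cursors c1@1 c2@1 c3@2 c4@3, authorship .......
After op 3 (move_left): buffer="ypakzbh" (len 7), cursors c1@0 c2@0 c3@1 c4@2, authorship .......
After op 4 (move_right): buffer="ypakzbh" (len 7), cursors c1@1 c2@1 c3@2 c4@3, authorship .......
After op 5 (insert('u')): buffer="yuupuaukzbh" (len 11), cursors c1@3 c2@3 c3@5 c4@7, authorship .12.3.4....
After op 6 (delete): buffer="ypakzbh" (len 7), cursors c1@1 c2@1 c3@2 c4@3, authorship .......
After op 7 (insert('t')): buffer="yttptatkzbh" (len 11), cursors c1@3 c2@3 c3@5 c4@7, authorship .12.3.4....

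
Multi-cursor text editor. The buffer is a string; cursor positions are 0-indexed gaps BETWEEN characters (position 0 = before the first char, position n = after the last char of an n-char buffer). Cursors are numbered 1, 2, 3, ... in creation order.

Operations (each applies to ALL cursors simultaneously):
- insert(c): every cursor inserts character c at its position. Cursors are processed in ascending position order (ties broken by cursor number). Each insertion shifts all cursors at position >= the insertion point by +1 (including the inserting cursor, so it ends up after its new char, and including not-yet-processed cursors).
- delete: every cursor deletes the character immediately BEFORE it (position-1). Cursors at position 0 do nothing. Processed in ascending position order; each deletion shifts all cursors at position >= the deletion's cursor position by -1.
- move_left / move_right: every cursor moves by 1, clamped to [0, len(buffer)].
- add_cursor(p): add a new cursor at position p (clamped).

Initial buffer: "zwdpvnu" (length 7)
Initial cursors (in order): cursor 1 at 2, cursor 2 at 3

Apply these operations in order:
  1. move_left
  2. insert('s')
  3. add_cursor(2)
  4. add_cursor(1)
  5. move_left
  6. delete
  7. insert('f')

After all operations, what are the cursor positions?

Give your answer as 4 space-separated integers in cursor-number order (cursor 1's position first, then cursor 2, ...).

Answer: 3 5 3 3

Derivation:
After op 1 (move_left): buffer="zwdpvnu" (len 7), cursors c1@1 c2@2, authorship .......
After op 2 (insert('s')): buffer="zswsdpvnu" (len 9), cursors c1@2 c2@4, authorship .1.2.....
After op 3 (add_cursor(2)): buffer="zswsdpvnu" (len 9), cursors c1@2 c3@2 c2@4, authorship .1.2.....
After op 4 (add_cursor(1)): buffer="zswsdpvnu" (len 9), cursors c4@1 c1@2 c3@2 c2@4, authorship .1.2.....
After op 5 (move_left): buffer="zswsdpvnu" (len 9), cursors c4@0 c1@1 c3@1 c2@3, authorship .1.2.....
After op 6 (delete): buffer="ssdpvnu" (len 7), cursors c1@0 c3@0 c4@0 c2@1, authorship 12.....
After op 7 (insert('f')): buffer="fffsfsdpvnu" (len 11), cursors c1@3 c3@3 c4@3 c2@5, authorship 134122.....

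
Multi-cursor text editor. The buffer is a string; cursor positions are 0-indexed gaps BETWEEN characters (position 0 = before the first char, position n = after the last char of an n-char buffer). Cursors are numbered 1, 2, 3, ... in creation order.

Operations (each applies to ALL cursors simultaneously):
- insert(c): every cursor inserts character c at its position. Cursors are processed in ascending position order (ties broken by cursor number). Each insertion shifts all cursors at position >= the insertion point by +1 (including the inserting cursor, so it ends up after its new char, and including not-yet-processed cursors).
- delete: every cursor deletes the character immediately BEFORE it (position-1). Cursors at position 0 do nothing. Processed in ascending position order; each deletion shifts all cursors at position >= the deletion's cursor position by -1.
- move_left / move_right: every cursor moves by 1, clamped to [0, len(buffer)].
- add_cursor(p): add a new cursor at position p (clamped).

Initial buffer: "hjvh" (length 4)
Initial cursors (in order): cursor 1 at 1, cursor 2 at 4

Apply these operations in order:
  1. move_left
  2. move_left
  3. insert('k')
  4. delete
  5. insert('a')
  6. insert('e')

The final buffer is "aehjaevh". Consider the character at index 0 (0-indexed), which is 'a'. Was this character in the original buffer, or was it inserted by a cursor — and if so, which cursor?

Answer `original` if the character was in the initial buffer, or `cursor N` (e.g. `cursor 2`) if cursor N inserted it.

Answer: cursor 1

Derivation:
After op 1 (move_left): buffer="hjvh" (len 4), cursors c1@0 c2@3, authorship ....
After op 2 (move_left): buffer="hjvh" (len 4), cursors c1@0 c2@2, authorship ....
After op 3 (insert('k')): buffer="khjkvh" (len 6), cursors c1@1 c2@4, authorship 1..2..
After op 4 (delete): buffer="hjvh" (len 4), cursors c1@0 c2@2, authorship ....
After op 5 (insert('a')): buffer="ahjavh" (len 6), cursors c1@1 c2@4, authorship 1..2..
After op 6 (insert('e')): buffer="aehjaevh" (len 8), cursors c1@2 c2@6, authorship 11..22..
Authorship (.=original, N=cursor N): 1 1 . . 2 2 . .
Index 0: author = 1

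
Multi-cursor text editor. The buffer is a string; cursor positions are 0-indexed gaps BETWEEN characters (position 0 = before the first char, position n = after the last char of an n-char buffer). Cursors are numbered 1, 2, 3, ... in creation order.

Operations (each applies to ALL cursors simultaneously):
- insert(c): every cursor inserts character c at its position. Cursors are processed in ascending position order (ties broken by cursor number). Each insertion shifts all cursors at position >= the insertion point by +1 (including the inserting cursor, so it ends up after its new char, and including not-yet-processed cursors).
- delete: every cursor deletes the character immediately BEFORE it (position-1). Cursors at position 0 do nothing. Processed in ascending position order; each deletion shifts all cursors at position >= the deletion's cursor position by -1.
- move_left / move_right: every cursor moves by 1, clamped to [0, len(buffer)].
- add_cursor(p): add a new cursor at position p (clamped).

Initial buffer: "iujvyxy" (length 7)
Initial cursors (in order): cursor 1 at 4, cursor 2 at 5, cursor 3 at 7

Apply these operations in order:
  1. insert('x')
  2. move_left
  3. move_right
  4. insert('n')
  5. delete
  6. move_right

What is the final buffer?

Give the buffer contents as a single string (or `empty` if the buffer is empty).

Answer: iujvxyxxyx

Derivation:
After op 1 (insert('x')): buffer="iujvxyxxyx" (len 10), cursors c1@5 c2@7 c3@10, authorship ....1.2..3
After op 2 (move_left): buffer="iujvxyxxyx" (len 10), cursors c1@4 c2@6 c3@9, authorship ....1.2..3
After op 3 (move_right): buffer="iujvxyxxyx" (len 10), cursors c1@5 c2@7 c3@10, authorship ....1.2..3
After op 4 (insert('n')): buffer="iujvxnyxnxyxn" (len 13), cursors c1@6 c2@9 c3@13, authorship ....11.22..33
After op 5 (delete): buffer="iujvxyxxyx" (len 10), cursors c1@5 c2@7 c3@10, authorship ....1.2..3
After op 6 (move_right): buffer="iujvxyxxyx" (len 10), cursors c1@6 c2@8 c3@10, authorship ....1.2..3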